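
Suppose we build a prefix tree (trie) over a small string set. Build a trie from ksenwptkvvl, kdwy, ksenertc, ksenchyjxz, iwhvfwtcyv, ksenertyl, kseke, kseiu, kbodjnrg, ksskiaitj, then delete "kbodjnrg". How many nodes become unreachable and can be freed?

7

A node on "kbodjnrg"'s path can go only if nothing else ends at it or branches off below it.
The suffix "bodjnrg" (7 nodes) is used only by "kbodjnrg"; the node for "k" still has the child "s", so pruning stops there.
Nodes removed: 7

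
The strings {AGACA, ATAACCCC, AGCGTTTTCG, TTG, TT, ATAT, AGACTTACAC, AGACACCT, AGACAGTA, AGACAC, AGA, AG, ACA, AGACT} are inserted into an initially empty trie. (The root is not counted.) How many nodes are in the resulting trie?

Trie structure (* marks end of a word):
(root)
├─ A
│  ├─ C
│  │  └─ A *
│  ├─ G *
│  │  ├─ A *
│  │  │  └─ C
│  │  │     ├─ A *
│  │  │     │  ├─ C *
│  │  │     │  │  └─ C
│  │  │     │  │     └─ T *
│  │  │     │  └─ G
│  │  │     │     └─ T
│  │  │     │        └─ A *
│  │  │     └─ T *
│  │  │        └─ T
│  │  │           └─ A
│  │  │              └─ C
│  │  │                 └─ A
│  │  │                    └─ C *
│  │  └─ C
│  │     └─ G
│  │        └─ T
│  │           └─ T
│  │              └─ T
│  │                 └─ T
│  │                    └─ C
│  │                       └─ G *
│  └─ T
│     └─ A
│        ├─ A
│        │  └─ C
│        │     └─ C
│        │        └─ C
│        │           └─ C *
│        └─ T *
└─ T
   └─ T *
      └─ G *
Counting every labelled node above: 38.

38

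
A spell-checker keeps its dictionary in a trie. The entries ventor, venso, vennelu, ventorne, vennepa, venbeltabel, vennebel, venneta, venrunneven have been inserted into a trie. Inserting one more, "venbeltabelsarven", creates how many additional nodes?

6

Walking "venbeltabelsarven" from the root, the first 11 characters ("venbeltabel") follow existing edges; "s" is the first miss.
Each of the 6 remaining characters creates one node.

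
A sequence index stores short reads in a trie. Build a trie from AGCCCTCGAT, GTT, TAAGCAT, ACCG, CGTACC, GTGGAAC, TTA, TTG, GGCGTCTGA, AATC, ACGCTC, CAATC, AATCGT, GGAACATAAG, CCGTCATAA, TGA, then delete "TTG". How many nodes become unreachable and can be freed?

1

After clearing the end-marker at "TTG", prune upward until reaching a node still needed by another word.
The suffix "G" (1 node) is used only by "TTG"; the node for "TT" still has the child "A", so pruning stops there.
Nodes removed: 1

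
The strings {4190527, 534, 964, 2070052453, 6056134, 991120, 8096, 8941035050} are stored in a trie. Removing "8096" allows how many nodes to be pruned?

A node on "8096"'s path can go only if nothing else ends at it or branches off below it.
The suffix "096" (3 nodes) is used only by "8096"; the node for "8" still has the child "9", so pruning stops there.
Nodes removed: 3

3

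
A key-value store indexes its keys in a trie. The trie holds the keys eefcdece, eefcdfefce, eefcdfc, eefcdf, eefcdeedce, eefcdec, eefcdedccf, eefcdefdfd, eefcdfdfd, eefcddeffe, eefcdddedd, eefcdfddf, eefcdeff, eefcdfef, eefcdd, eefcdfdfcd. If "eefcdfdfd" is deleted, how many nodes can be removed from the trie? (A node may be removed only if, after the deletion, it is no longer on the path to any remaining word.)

After clearing the end-marker at "eefcdfdfd", prune upward until reaching a node still needed by another word.
The suffix "d" (1 node) is used only by "eefcdfdfd"; the node for "eefcdfdf" still has the child "c", so pruning stops there.
Nodes removed: 1

1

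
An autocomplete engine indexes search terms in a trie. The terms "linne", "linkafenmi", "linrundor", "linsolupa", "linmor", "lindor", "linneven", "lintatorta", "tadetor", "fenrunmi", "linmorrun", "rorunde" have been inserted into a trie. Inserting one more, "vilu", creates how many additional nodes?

Nothing in the trie begins with "v"; the whole of "vilu" is new.
4 − 0 = 4 new nodes.

4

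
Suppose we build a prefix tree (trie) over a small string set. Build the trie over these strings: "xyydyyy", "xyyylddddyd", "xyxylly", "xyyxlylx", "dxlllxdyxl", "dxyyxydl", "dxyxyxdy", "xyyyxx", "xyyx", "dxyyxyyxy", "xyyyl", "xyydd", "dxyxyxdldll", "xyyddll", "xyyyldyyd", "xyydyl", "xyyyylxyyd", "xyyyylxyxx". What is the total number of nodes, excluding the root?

For each word, the new-node count is its length minus the longest prefix already in the trie:
  "xyydyyy" → 7 new (x, y, y, d, y, y, y)
  "xyyylddddyd" → prefix "xyy" already present; 8 new (y, l, d, d, d, d, y, d)
  "xyxylly" → prefix "xy" already present; 5 new (x, y, l, l, y)
  "xyyxlylx" → prefix "xyy" already present; 5 new (x, l, y, l, x)
  "dxlllxdyxl" → 10 new (d, x, l, l, l, x, d, y, x, l)
  "dxyyxydl" → prefix "dx" already present; 6 new (y, y, x, y, d, l)
  "dxyxyxdy" → prefix "dxy" already present; 5 new (x, y, x, d, y)
  "xyyyxx" → prefix "xyyy" already present; 2 new (x, x)
  "xyyx" → prefix "xyyx" already present; 0 new (none)
  "dxyyxyyxy" → prefix "dxyyxy" already present; 3 new (y, x, y)
  "xyyyl" → prefix "xyyyl" already present; 0 new (none)
  "xyydd" → prefix "xyyd" already present; 1 new (d)
  "dxyxyxdldll" → prefix "dxyxyxd" already present; 4 new (l, d, l, l)
  "xyyddll" → prefix "xyydd" already present; 2 new (l, l)
  "xyyyldyyd" → prefix "xyyyld" already present; 3 new (y, y, d)
  "xyydyl" → prefix "xyydy" already present; 1 new (l)
  "xyyyylxyyd" → prefix "xyyy" already present; 6 new (y, l, x, y, y, d)
  "xyyyylxyxx" → prefix "xyyyylxy" already present; 2 new (x, x)
Total nodes = 7 + 8 + 5 + 5 + 10 + 6 + 5 + 2 + 0 + 3 + 0 + 1 + 4 + 2 + 3 + 1 + 6 + 2 = 70

70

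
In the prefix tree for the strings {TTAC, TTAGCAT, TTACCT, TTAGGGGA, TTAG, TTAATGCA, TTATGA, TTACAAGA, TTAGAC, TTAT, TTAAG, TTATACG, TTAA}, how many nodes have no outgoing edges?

9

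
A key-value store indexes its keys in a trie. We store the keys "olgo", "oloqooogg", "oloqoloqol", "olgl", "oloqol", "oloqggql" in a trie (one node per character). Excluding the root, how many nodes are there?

Trace insertions, counting only characters that open a new branch:
  "olgo" → 4 new (o, l, g, o)
  "oloqooogg" → prefix "ol" already present; 7 new (o, q, o, o, o, g, g)
  "oloqoloqol" → prefix "oloqo" already present; 5 new (l, o, q, o, l)
  "olgl" → prefix "olg" already present; 1 new (l)
  "oloqol" → prefix "oloqol" already present; 0 new (none)
  "oloqggql" → prefix "oloq" already present; 4 new (g, g, q, l)
Total nodes = 4 + 7 + 5 + 1 + 0 + 4 = 21

21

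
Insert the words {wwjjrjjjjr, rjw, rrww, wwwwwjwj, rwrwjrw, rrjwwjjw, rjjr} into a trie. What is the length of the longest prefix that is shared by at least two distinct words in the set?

The deepest shared node is where two words last agree before diverging.
"rjjr" and "rjw" agree on "rj" (2 characters) before diverging; nothing deeper is shared.
Longest shared-prefix length: 2

2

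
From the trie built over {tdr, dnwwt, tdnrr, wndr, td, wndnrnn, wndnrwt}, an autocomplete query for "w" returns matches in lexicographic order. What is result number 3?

wndr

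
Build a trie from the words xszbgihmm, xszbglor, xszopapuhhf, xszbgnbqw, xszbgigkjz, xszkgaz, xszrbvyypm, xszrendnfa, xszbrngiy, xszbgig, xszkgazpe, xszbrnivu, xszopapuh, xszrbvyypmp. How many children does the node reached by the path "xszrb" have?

1

Walk "xszrb" from the root, arriving at one node.
Distinct next characters after "xszrb": v.
That node has 1 child edge.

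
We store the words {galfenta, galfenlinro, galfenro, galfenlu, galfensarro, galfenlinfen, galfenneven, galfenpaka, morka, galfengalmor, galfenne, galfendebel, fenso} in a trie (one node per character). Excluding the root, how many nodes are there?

Trace insertions, counting only characters that open a new branch:
  "galfenta" → 8 new (g, a, l, f, e, n, t, a)
  "galfenlinro" → prefix "galfen" already present; 5 new (l, i, n, r, o)
  "galfenro" → prefix "galfen" already present; 2 new (r, o)
  "galfenlu" → prefix "galfenl" already present; 1 new (u)
  "galfensarro" → prefix "galfen" already present; 5 new (s, a, r, r, o)
  "galfenlinfen" → prefix "galfenlin" already present; 3 new (f, e, n)
  "galfenneven" → prefix "galfen" already present; 5 new (n, e, v, e, n)
  "galfenpaka" → prefix "galfen" already present; 4 new (p, a, k, a)
  "morka" → 5 new (m, o, r, k, a)
  "galfengalmor" → prefix "galfen" already present; 6 new (g, a, l, m, o, r)
  "galfenne" → prefix "galfenne" already present; 0 new (none)
  "galfendebel" → prefix "galfen" already present; 5 new (d, e, b, e, l)
  "fenso" → 5 new (f, e, n, s, o)
Total nodes = 8 + 5 + 2 + 1 + 5 + 3 + 5 + 4 + 5 + 6 + 0 + 5 + 5 = 54

54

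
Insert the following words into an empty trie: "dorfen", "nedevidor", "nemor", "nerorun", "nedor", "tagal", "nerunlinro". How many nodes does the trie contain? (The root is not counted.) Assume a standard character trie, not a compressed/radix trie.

37

For each word, the new-node count is its length minus the longest prefix already in the trie:
  "dorfen" → 6 new (d, o, r, f, e, n)
  "nedevidor" → 9 new (n, e, d, e, v, i, d, o, r)
  "nemor" → prefix "ne" already present; 3 new (m, o, r)
  "nerorun" → prefix "ne" already present; 5 new (r, o, r, u, n)
  "nedor" → prefix "ned" already present; 2 new (o, r)
  "tagal" → 5 new (t, a, g, a, l)
  "nerunlinro" → prefix "ner" already present; 7 new (u, n, l, i, n, r, o)
Total nodes = 6 + 9 + 3 + 5 + 2 + 5 + 7 = 37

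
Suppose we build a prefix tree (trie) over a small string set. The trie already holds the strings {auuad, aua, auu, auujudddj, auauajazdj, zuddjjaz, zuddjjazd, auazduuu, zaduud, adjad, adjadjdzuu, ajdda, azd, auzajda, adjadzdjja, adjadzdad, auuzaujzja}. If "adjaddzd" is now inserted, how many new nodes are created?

Walking "adjaddzd" from the root, the first 5 characters ("adjad") follow existing edges; "d" is the first miss.
New nodes needed: |"adjaddzd"| − 5 = 8 − 5 = 3.

3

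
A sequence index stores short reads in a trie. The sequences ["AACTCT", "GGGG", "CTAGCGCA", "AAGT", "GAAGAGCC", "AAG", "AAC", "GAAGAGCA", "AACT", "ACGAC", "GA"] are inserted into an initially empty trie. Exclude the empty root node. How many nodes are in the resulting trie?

Insert word by word; a character creates a node only if that edge doesn't already exist:
  "AACTCT" → 6 new (A, A, C, T, C, T)
  "GGGG" → 4 new (G, G, G, G)
  "CTAGCGCA" → 8 new (C, T, A, G, C, G, C, A)
  "AAGT" → prefix "AA" already present; 2 new (G, T)
  "GAAGAGCC" → prefix "G" already present; 7 new (A, A, G, A, G, C, C)
  "AAG" → prefix "AAG" already present; 0 new (none)
  "AAC" → prefix "AAC" already present; 0 new (none)
  "GAAGAGCA" → prefix "GAAGAGC" already present; 1 new (A)
  "AACT" → prefix "AACT" already present; 0 new (none)
  "ACGAC" → prefix "A" already present; 4 new (C, G, A, C)
  "GA" → prefix "GA" already present; 0 new (none)
Total nodes = 6 + 4 + 8 + 2 + 7 + 0 + 0 + 1 + 0 + 4 + 0 = 32

32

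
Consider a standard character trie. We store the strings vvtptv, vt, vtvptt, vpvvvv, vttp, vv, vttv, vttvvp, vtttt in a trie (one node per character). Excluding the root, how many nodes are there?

23

Insert word by word; a character creates a node only if that edge doesn't already exist:
  "vvtptv" → 6 new (v, v, t, p, t, v)
  "vt" → prefix "v" already present; 1 new (t)
  "vtvptt" → prefix "vt" already present; 4 new (v, p, t, t)
  "vpvvvv" → prefix "v" already present; 5 new (p, v, v, v, v)
  "vttp" → prefix "vt" already present; 2 new (t, p)
  "vv" → prefix "vv" already present; 0 new (none)
  "vttv" → prefix "vtt" already present; 1 new (v)
  "vttvvp" → prefix "vttv" already present; 2 new (v, p)
  "vtttt" → prefix "vtt" already present; 2 new (t, t)
Total nodes = 6 + 1 + 4 + 5 + 2 + 0 + 1 + 2 + 2 = 23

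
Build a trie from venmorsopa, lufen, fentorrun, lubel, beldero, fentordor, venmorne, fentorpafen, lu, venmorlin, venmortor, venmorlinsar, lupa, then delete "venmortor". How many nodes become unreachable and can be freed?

Walk "venmortor" from the leaf back toward the root, removing each node that no remaining word uses.
The suffix "tor" (3 nodes) is used only by "venmortor"; the node for "venmor" still has the child "s", so pruning stops there.
Nodes removed: 3

3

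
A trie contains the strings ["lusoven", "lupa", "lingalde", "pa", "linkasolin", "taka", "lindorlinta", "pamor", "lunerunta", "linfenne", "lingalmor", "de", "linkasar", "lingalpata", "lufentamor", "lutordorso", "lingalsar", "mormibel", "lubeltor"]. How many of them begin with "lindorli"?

1

Filter for entries beginning with "lindorli":
Matches: "lindorlinta"
Count: 1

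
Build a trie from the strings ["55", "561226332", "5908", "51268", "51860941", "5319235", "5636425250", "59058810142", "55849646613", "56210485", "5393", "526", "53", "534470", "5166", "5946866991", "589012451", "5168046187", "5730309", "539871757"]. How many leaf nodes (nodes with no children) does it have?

18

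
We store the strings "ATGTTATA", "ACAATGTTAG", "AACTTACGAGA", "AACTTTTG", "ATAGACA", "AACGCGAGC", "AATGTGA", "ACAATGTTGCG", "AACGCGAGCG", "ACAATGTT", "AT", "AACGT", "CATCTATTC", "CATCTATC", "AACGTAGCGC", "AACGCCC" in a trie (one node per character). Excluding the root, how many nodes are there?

68

Insert word by word; a character creates a node only if that edge doesn't already exist:
  "ATGTTATA" → 8 new (A, T, G, T, T, A, T, A)
  "ACAATGTTAG" → prefix "A" already present; 9 new (C, A, A, T, G, T, T, A, G)
  "AACTTACGAGA" → prefix "A" already present; 10 new (A, C, T, T, A, C, G, A, G, A)
  "AACTTTTG" → prefix "AACTT" already present; 3 new (T, T, G)
  "ATAGACA" → prefix "AT" already present; 5 new (A, G, A, C, A)
  "AACGCGAGC" → prefix "AAC" already present; 6 new (G, C, G, A, G, C)
  "AATGTGA" → prefix "AA" already present; 5 new (T, G, T, G, A)
  "ACAATGTTGCG" → prefix "ACAATGTT" already present; 3 new (G, C, G)
  "AACGCGAGCG" → prefix "AACGCGAGC" already present; 1 new (G)
  "ACAATGTT" → prefix "ACAATGTT" already present; 0 new (none)
  "AT" → prefix "AT" already present; 0 new (none)
  "AACGT" → prefix "AACG" already present; 1 new (T)
  "CATCTATTC" → 9 new (C, A, T, C, T, A, T, T, C)
  "CATCTATC" → prefix "CATCTAT" already present; 1 new (C)
  "AACGTAGCGC" → prefix "AACGT" already present; 5 new (A, G, C, G, C)
  "AACGCCC" → prefix "AACGC" already present; 2 new (C, C)
Total nodes = 8 + 9 + 10 + 3 + 5 + 6 + 5 + 3 + 1 + 0 + 0 + 1 + 9 + 1 + 5 + 2 = 68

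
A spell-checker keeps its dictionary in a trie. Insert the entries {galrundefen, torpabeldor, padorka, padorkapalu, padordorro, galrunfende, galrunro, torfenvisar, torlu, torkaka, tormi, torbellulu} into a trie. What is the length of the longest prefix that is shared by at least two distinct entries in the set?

7

Equivalently: take the maximum, over all pairs, of their longest common prefix length.
"padorka" and "padorkapalu" agree on "padorka" (7 characters) before diverging; nothing deeper is shared.
Longest shared-prefix length: 7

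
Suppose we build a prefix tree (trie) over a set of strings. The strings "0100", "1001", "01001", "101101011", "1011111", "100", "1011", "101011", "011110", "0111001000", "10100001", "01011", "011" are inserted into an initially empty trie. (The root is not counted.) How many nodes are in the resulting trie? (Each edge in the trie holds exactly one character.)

Count nodes per top-level branch (shared prefixes stored once):
  '0'-branch (0100, 01001, 01011, 011, 0111001000, 011110): 17 nodes
  '1'-branch (100, 1001, 10100001, 101011, 1011, 101101011, 1011111): 21 nodes
Sum: 38

38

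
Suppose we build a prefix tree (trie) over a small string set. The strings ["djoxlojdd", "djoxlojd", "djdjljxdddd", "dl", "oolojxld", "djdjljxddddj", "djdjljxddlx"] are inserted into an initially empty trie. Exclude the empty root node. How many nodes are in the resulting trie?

Count nodes per top-level branch (shared prefixes stored once):
  'd'-branch (djdjljxdddd, djdjljxddddj, djdjljxddlx, djoxlojd, djoxlojdd, dl): 22 nodes
  'o'-branch (oolojxld): 8 nodes
Sum: 30

30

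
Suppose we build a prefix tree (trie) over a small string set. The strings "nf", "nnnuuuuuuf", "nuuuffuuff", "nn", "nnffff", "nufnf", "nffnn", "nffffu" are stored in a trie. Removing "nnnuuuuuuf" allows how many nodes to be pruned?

8

A node on "nnnuuuuuuf"'s path can go only if nothing else ends at it or branches off below it.
The suffix "nuuuuuuf" (8 nodes) is used only by "nnnuuuuuuf"; the node for "nn" still has the child "f", so pruning stops there.
Nodes removed: 8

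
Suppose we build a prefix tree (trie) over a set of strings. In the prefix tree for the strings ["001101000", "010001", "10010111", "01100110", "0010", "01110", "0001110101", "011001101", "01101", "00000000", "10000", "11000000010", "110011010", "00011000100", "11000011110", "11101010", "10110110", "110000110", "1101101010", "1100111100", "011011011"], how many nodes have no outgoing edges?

19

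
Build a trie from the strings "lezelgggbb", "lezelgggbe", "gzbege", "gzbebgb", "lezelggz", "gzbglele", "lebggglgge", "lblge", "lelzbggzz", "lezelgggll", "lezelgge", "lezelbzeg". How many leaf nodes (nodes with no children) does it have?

Leaves are exactly the stored words that no other stored word extends.
Those words: "gzbebgb", "gzbege", "gzbglele", "lblge", "lebggglgge", "lelzbggzz", "lezelbzeg", "lezelgge", "lezelgggbb", "lezelgggbe", "lezelgggll", "lezelggz"
Leaf count: 12

12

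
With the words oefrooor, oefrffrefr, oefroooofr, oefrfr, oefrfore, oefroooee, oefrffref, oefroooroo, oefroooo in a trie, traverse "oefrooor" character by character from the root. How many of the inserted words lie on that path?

1

Check each prefix of "oefrooor" against the stored set — each match is an end-marker on the path.
Prefixes of the query that are stored words: "oefrooor"
Count: 1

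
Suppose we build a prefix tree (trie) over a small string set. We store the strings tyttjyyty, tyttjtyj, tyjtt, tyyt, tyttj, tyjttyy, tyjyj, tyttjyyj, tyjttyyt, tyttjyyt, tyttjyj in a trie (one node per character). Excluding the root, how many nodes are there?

24

Count nodes per top-level branch (shared prefixes stored once):
  't'-branch (tyjtt, tyjttyy, tyjttyyt, tyjyj, tyttj, tyttjtyj, tyttjyj, tyttjyyj, tyttjyyt, tyttjyyty, tyyt): 24 nodes
Sum: 24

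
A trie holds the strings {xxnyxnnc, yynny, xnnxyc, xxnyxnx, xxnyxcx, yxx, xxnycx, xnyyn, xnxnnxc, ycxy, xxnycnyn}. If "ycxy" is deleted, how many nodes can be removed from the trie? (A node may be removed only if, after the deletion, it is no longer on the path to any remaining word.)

3

A node on "ycxy"'s path can go only if nothing else ends at it or branches off below it.
The suffix "cxy" (3 nodes) is used only by "ycxy"; the node for "y" still has the child "y", so pruning stops there.
Nodes removed: 3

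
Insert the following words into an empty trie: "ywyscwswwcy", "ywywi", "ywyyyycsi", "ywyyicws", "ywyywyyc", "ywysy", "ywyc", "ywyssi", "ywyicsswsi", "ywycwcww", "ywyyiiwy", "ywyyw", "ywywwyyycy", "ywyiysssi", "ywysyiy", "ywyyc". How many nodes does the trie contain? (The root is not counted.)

Insert word by word; a character creates a node only if that edge doesn't already exist:
  "ywyscwswwcy" → 11 new (y, w, y, s, c, w, s, w, w, c, y)
  "ywywi" → prefix "ywy" already present; 2 new (w, i)
  "ywyyyycsi" → prefix "ywy" already present; 6 new (y, y, y, c, s, i)
  "ywyyicws" → prefix "ywyy" already present; 4 new (i, c, w, s)
  "ywyywyyc" → prefix "ywyy" already present; 4 new (w, y, y, c)
  "ywysy" → prefix "ywys" already present; 1 new (y)
  "ywyc" → prefix "ywy" already present; 1 new (c)
  "ywyssi" → prefix "ywys" already present; 2 new (s, i)
  "ywyicsswsi" → prefix "ywy" already present; 7 new (i, c, s, s, w, s, i)
  "ywycwcww" → prefix "ywyc" already present; 4 new (w, c, w, w)
  "ywyyiiwy" → prefix "ywyyi" already present; 3 new (i, w, y)
  "ywyyw" → prefix "ywyyw" already present; 0 new (none)
  "ywywwyyycy" → prefix "ywyw" already present; 6 new (w, y, y, y, c, y)
  "ywyiysssi" → prefix "ywyi" already present; 5 new (y, s, s, s, i)
  "ywysyiy" → prefix "ywysy" already present; 2 new (i, y)
  "ywyyc" → prefix "ywyy" already present; 1 new (c)
Total nodes = 11 + 2 + 6 + 4 + 4 + 1 + 1 + 2 + 7 + 4 + 3 + 0 + 6 + 5 + 2 + 1 = 59

59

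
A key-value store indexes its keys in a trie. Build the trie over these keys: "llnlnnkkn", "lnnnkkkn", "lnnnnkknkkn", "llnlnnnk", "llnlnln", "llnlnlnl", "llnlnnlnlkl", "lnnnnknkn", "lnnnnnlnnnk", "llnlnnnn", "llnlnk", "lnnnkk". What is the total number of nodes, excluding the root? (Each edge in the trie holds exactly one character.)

For each word, the new-node count is its length minus the longest prefix already in the trie:
  "llnlnnkkn" → 9 new (l, l, n, l, n, n, k, k, n)
  "lnnnkkkn" → prefix "l" already present; 7 new (n, n, n, k, k, k, n)
  "lnnnnkknkkn" → prefix "lnnn" already present; 7 new (n, k, k, n, k, k, n)
  "llnlnnnk" → prefix "llnlnn" already present; 2 new (n, k)
  "llnlnln" → prefix "llnln" already present; 2 new (l, n)
  "llnlnlnl" → prefix "llnlnln" already present; 1 new (l)
  "llnlnnlnlkl" → prefix "llnlnn" already present; 5 new (l, n, l, k, l)
  "lnnnnknkn" → prefix "lnnnnk" already present; 3 new (n, k, n)
  "lnnnnnlnnnk" → prefix "lnnnn" already present; 6 new (n, l, n, n, n, k)
  "llnlnnnn" → prefix "llnlnnn" already present; 1 new (n)
  "llnlnk" → prefix "llnln" already present; 1 new (k)
  "lnnnkk" → prefix "lnnnkk" already present; 0 new (none)
Total nodes = 9 + 7 + 7 + 2 + 2 + 1 + 5 + 3 + 6 + 1 + 1 + 0 = 44

44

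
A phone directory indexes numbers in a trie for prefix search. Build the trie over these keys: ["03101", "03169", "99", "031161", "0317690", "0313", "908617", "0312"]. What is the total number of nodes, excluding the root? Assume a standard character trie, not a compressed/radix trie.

For each word, the new-node count is its length minus the longest prefix already in the trie:
  "03101" → 5 new (0, 3, 1, 0, 1)
  "03169" → prefix "031" already present; 2 new (6, 9)
  "99" → 2 new (9, 9)
  "031161" → prefix "031" already present; 3 new (1, 6, 1)
  "0317690" → prefix "031" already present; 4 new (7, 6, 9, 0)
  "0313" → prefix "031" already present; 1 new (3)
  "908617" → prefix "9" already present; 5 new (0, 8, 6, 1, 7)
  "0312" → prefix "031" already present; 1 new (2)
Total nodes = 5 + 2 + 2 + 3 + 4 + 1 + 5 + 1 = 23

23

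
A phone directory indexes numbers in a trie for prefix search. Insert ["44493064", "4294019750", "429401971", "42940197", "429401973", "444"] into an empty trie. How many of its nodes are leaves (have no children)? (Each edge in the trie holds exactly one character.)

A leaf is a node with no children — equivalently, the end of a word that is not a proper prefix of any other stored word.
Those words: "429401971", "429401973", "4294019750", "44493064"
Leaf count: 4

4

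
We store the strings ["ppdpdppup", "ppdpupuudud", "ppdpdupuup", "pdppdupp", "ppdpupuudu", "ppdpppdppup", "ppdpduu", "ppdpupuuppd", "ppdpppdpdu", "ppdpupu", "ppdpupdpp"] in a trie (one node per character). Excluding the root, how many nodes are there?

Trace insertions, counting only characters that open a new branch:
  "ppdpdppup" → 9 new (p, p, d, p, d, p, p, u, p)
  "ppdpupuudud" → prefix "ppdp" already present; 7 new (u, p, u, u, d, u, d)
  "ppdpdupuup" → prefix "ppdpd" already present; 5 new (u, p, u, u, p)
  "pdppdupp" → prefix "p" already present; 7 new (d, p, p, d, u, p, p)
  "ppdpupuudu" → prefix "ppdpupuudu" already present; 0 new (none)
  "ppdpppdppup" → prefix "ppdp" already present; 7 new (p, p, d, p, p, u, p)
  "ppdpduu" → prefix "ppdpdu" already present; 1 new (u)
  "ppdpupuuppd" → prefix "ppdpupuu" already present; 3 new (p, p, d)
  "ppdpppdpdu" → prefix "ppdpppdp" already present; 2 new (d, u)
  "ppdpupu" → prefix "ppdpupu" already present; 0 new (none)
  "ppdpupdpp" → prefix "ppdpup" already present; 3 new (d, p, p)
Total nodes = 9 + 7 + 5 + 7 + 0 + 7 + 1 + 3 + 2 + 0 + 3 = 44

44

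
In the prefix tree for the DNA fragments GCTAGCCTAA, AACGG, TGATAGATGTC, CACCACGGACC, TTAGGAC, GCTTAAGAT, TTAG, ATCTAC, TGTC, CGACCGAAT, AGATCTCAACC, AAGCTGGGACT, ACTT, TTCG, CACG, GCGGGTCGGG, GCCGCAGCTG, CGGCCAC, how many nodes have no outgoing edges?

17

Leaves are exactly the stored words that no other stored word extends.
Those words: "AACGG", "AAGCTGGGACT", "ACTT", "AGATCTCAACC", "ATCTAC", "CACCACGGACC", "CACG", "CGACCGAAT", "CGGCCAC", "GCCGCAGCTG", "GCGGGTCGGG", "GCTAGCCTAA", "GCTTAAGAT", "TGATAGATGTC", "TGTC", "TTAGGAC", "TTCG"
Leaf count: 17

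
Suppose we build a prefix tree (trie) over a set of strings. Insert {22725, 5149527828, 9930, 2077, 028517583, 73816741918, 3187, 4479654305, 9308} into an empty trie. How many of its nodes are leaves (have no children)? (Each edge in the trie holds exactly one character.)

A leaf is a node with no children — equivalently, the end of a word that is not a proper prefix of any other stored word.
Those words: "028517583", "2077", "22725", "3187", "4479654305", "5149527828", "73816741918", "9308", "9930"
Leaf count: 9

9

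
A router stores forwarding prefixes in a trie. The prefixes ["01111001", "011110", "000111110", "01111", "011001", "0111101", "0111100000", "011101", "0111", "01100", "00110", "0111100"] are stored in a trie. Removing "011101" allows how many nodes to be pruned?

After clearing the end-marker at "011101", prune upward until reaching a node still needed by another word.
The suffix "01" (2 nodes) is used only by "011101"; the node for "0111" still has the child "1", so pruning stops there.
Nodes removed: 2

2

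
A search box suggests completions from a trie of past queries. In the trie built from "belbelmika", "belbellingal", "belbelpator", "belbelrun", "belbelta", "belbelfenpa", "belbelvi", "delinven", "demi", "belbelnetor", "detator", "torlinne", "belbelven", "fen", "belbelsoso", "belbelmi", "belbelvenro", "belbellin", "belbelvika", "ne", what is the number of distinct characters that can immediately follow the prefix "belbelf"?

Follow the path "belbelf" to its node, then look at its outgoing edges.
Characters that immediately follow "belbelf" among the stored strings: {e}.
That node has 1 child edge.

1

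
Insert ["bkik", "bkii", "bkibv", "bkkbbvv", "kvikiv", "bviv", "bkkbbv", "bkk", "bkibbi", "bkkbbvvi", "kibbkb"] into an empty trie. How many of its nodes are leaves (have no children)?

Leaves are exactly the stored words that no other stored word extends.
Those words: "bkibbi", "bkibv", "bkii", "bkik", "bkkbbvvi", "bviv", "kibbkb", "kvikiv"
Leaf count: 8

8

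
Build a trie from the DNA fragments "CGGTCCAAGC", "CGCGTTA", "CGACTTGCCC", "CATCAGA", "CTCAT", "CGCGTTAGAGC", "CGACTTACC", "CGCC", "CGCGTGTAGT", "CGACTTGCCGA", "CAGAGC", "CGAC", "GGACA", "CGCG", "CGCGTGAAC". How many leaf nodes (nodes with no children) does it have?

12

Leaves are exactly the stored words that no other stored word extends.
Those words: "CAGAGC", "CATCAGA", "CGACTTACC", "CGACTTGCCC", "CGACTTGCCGA", "CGCC", "CGCGTGAAC", "CGCGTGTAGT", "CGCGTTAGAGC", "CGGTCCAAGC", "CTCAT", "GGACA"
Leaf count: 12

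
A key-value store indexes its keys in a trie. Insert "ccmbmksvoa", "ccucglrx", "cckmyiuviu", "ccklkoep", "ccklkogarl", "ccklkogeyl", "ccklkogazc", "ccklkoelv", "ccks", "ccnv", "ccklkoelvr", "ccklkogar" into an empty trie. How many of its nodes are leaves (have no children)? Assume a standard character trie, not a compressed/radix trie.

10

A leaf is a node with no children — equivalently, the end of a word that is not a proper prefix of any other stored word.
Those words: "ccklkoelvr", "ccklkoep", "ccklkogarl", "ccklkogazc", "ccklkogeyl", "cckmyiuviu", "ccks", "ccmbmksvoa", "ccnv", "ccucglrx"
Leaf count: 10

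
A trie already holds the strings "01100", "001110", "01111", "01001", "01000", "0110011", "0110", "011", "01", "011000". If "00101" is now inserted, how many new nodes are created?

2

The longest prefix of "00101" already in the trie is "001" (length 3).
New nodes needed: |"00101"| − 3 = 5 − 3 = 2.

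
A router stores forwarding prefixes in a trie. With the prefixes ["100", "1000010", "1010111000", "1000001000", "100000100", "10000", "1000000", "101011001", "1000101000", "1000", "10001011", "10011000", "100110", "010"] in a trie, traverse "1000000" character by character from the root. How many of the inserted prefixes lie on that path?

4

Check each prefix of "1000000" against the stored set — each match is an end-marker on the path.
Prefixes of the query that are stored words: "100", "1000", "10000", "1000000"
Count: 4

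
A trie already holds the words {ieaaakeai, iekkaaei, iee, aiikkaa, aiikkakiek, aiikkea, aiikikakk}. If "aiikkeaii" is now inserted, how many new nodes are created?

2

Walking "aiikkeaii" from the root, the first 7 characters ("aiikkea") follow existing edges; "i" is the first miss.
So 9 − 7 = 2 new nodes.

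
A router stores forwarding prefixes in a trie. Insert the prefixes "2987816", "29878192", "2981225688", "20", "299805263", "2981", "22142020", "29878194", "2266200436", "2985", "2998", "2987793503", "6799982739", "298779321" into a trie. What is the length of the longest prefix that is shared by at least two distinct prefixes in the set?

7

Look for the deepest trie node that still has at least two words in its subtree.
"298779321" and "2987793503" agree on "2987793" (7 characters) before diverging; nothing deeper is shared.
Longest shared-prefix length: 7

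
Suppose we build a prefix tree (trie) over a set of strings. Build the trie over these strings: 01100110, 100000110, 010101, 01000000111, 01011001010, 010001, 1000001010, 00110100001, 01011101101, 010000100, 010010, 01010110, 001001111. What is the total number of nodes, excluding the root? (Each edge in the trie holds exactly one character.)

69

Insert word by word; a character creates a node only if that edge doesn't already exist:
  "01100110" → 8 new (0, 1, 1, 0, 0, 1, 1, 0)
  "100000110" → 9 new (1, 0, 0, 0, 0, 0, 1, 1, 0)
  "010101" → prefix "01" already present; 4 new (0, 1, 0, 1)
  "01000000111" → prefix "010" already present; 8 new (0, 0, 0, 0, 0, 1, 1, 1)
  "01011001010" → prefix "0101" already present; 7 new (1, 0, 0, 1, 0, 1, 0)
  "010001" → prefix "01000" already present; 1 new (1)
  "1000001010" → prefix "1000001" already present; 3 new (0, 1, 0)
  "00110100001" → prefix "0" already present; 10 new (0, 1, 1, 0, 1, 0, 0, 0, 0, 1)
  "01011101101" → prefix "01011" already present; 6 new (1, 0, 1, 1, 0, 1)
  "010000100" → prefix "010000" already present; 3 new (1, 0, 0)
  "010010" → prefix "0100" already present; 2 new (1, 0)
  "01010110" → prefix "010101" already present; 2 new (1, 0)
  "001001111" → prefix "001" already present; 6 new (0, 0, 1, 1, 1, 1)
Total nodes = 8 + 9 + 4 + 8 + 7 + 1 + 3 + 10 + 6 + 3 + 2 + 2 + 6 = 69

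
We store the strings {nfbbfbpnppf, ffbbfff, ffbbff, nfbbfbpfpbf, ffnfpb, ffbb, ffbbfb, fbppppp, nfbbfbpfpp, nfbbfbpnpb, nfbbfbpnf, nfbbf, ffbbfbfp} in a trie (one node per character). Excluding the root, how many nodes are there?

38

Count nodes per top-level branch (shared prefixes stored once):
  'f'-branch (fbppppp, ffbb, ffbbfb, ffbbfbfp, ffbbff, ffbbfff, ffnfpb): 20 nodes
  'n'-branch (nfbbf, nfbbfbpfpbf, nfbbfbpfpp, nfbbfbpnf, nfbbfbpnpb, nfbbfbpnppf): 18 nodes
Sum: 38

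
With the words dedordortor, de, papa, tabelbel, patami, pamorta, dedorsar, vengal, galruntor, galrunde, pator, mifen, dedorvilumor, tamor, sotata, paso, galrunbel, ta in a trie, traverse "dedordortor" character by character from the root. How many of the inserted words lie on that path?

Walk "dedordortor" from the root; an end-of-word marker is hit whenever a stored word is a prefix of "dedordortor".
Prefixes of the query that are stored words: "de", "dedordortor"
Count: 2

2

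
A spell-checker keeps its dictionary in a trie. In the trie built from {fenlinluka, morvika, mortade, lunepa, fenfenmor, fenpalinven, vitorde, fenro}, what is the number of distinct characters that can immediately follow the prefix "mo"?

1

Follow the path "mo" to its node, then look at its outgoing edges.
Characters that immediately follow "mo" among the stored strings: {r}.
That node has 1 child edge.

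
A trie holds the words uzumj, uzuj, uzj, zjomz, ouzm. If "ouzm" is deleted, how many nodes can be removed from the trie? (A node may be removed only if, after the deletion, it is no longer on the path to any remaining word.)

After clearing the end-marker at "ouzm", prune upward until reaching a node still needed by another word.
No other word shares any prefix with "ouzm", so all 4 of its nodes go.
Nodes removed: 4

4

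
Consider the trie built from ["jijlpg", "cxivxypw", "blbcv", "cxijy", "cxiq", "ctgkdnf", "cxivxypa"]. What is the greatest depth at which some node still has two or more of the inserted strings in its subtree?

The deepest shared node is where two words last agree before diverging.
e.g. "cxivxypa" and "cxivxypw" share the prefix "cxivxyp" of length 7; no pair shares a longer one.
Longest shared-prefix length: 7

7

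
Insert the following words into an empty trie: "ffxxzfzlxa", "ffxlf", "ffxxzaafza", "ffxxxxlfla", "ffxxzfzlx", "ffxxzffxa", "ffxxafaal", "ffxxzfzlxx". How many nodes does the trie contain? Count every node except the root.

Insert word by word; a character creates a node only if that edge doesn't already exist:
  "ffxxzfzlxa" → 10 new (f, f, x, x, z, f, z, l, x, a)
  "ffxlf" → prefix "ffx" already present; 2 new (l, f)
  "ffxxzaafza" → prefix "ffxxz" already present; 5 new (a, a, f, z, a)
  "ffxxxxlfla" → prefix "ffxx" already present; 6 new (x, x, l, f, l, a)
  "ffxxzfzlx" → prefix "ffxxzfzlx" already present; 0 new (none)
  "ffxxzffxa" → prefix "ffxxzf" already present; 3 new (f, x, a)
  "ffxxafaal" → prefix "ffxx" already present; 5 new (a, f, a, a, l)
  "ffxxzfzlxx" → prefix "ffxxzfzlx" already present; 1 new (x)
Total nodes = 10 + 2 + 5 + 6 + 0 + 3 + 5 + 1 = 32

32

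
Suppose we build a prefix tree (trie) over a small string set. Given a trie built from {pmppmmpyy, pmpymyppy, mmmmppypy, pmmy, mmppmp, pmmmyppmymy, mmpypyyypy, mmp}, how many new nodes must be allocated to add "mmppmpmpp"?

3

Walking "mmppmpmpp" from the root, the first 6 characters ("mmppmp") follow existing edges; "m" is the first miss.
New nodes needed: |"mmppmpmpp"| − 6 = 9 − 6 = 3.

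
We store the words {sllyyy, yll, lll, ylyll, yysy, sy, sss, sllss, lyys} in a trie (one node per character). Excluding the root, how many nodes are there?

26

Count nodes per top-level branch (shared prefixes stored once):
  'l'-branch (lll, lyys): 6 nodes
  's'-branch (sllss, sllyyy, sss, sy): 11 nodes
  'y'-branch (yll, ylyll, yysy): 9 nodes
Sum: 26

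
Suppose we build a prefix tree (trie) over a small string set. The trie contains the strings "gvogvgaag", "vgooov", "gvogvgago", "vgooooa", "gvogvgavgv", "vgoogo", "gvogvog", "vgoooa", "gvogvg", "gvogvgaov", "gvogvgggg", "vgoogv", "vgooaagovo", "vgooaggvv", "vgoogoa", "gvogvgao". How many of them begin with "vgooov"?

1

Traverse to the node for "vgooov", then collect every word in that subtree.
Matches: "vgooov"
Count: 1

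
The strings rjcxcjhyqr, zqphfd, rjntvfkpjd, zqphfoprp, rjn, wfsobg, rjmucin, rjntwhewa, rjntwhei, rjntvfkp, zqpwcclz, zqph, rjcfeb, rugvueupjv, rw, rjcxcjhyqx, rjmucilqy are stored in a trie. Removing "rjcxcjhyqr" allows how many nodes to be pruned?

1

A node on "rjcxcjhyqr"'s path can go only if nothing else ends at it or branches off below it.
The suffix "r" (1 node) is used only by "rjcxcjhyqr"; the node for "rjcxcjhyq" still has the child "x", so pruning stops there.
Nodes removed: 1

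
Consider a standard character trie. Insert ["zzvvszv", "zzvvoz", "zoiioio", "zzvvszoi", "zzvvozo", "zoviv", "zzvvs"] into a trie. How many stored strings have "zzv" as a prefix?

Traverse to the node for "zzv", then collect every word in that subtree.
Words under "zzv": zzvvoz, zzvvozo, zzvvs, zzvvszoi, zzvvszv
Count: 5

5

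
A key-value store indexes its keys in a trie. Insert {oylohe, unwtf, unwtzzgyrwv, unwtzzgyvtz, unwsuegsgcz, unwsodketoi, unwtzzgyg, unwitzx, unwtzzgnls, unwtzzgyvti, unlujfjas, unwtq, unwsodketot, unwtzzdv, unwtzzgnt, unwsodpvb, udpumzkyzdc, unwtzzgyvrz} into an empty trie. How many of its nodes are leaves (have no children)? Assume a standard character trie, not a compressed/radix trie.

18

A leaf is a node with no children — equivalently, the end of a word that is not a proper prefix of any other stored word.
Those words: "oylohe", "udpumzkyzdc", "unlujfjas", "unwitzx", "unwsodketoi", "unwsodketot", "unwsodpvb", "unwsuegsgcz", "unwtf", "unwtq", "unwtzzdv", "unwtzzgnls", "unwtzzgnt", "unwtzzgyg", "unwtzzgyrwv", "unwtzzgyvrz", "unwtzzgyvti", "unwtzzgyvtz"
Leaf count: 18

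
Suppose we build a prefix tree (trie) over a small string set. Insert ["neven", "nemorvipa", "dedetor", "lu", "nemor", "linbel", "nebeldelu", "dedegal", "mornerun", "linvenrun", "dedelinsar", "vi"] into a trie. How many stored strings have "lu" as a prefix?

Filter for entries beginning with "lu":
Words under "lu": lu
Count: 1

1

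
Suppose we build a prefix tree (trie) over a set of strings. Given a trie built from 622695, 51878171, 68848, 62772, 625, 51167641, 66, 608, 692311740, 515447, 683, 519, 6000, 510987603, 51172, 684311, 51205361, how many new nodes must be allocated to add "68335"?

2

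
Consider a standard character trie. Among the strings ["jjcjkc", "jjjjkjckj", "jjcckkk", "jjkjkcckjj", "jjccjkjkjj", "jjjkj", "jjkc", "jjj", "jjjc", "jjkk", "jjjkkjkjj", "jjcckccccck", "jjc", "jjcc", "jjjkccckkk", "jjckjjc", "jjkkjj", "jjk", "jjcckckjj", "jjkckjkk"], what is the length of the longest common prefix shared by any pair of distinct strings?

6

The deepest shared node is where two words last agree before diverging.
"jjcckccccck" and "jjcckckjj" agree on "jjcckc" (6 characters) before diverging; nothing deeper is shared.
Longest shared-prefix length: 6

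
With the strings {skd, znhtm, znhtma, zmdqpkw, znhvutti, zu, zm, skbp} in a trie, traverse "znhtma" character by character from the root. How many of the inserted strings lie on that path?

2

Check each prefix of "znhtma" against the stored set — each match is an end-marker on the path.
Prefixes of the query that are stored words: "znhtm", "znhtma"
Count: 2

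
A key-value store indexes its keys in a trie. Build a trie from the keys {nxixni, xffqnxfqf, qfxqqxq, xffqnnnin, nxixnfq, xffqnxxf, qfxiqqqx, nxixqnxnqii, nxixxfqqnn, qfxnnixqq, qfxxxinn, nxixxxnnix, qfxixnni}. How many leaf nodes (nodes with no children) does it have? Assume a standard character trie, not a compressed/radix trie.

Leaves are exactly the stored words that no other stored word extends.
Those words: "nxixnfq", "nxixni", "nxixqnxnqii", "nxixxfqqnn", "nxixxxnnix", "qfxiqqqx", "qfxixnni", "qfxnnixqq", "qfxqqxq", "qfxxxinn", "xffqnnnin", "xffqnxfqf", "xffqnxxf"
Leaf count: 13

13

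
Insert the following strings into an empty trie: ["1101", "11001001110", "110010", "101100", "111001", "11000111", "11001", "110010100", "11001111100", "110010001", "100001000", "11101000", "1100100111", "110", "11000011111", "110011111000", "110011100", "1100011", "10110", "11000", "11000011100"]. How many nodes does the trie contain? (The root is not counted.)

58

Insert word by word; a character creates a node only if that edge doesn't already exist:
  "1101" → 4 new (1, 1, 0, 1)
  "11001001110" → prefix "110" already present; 8 new (0, 1, 0, 0, 1, 1, 1, 0)
  "110010" → prefix "110010" already present; 0 new (none)
  "101100" → prefix "1" already present; 5 new (0, 1, 1, 0, 0)
  "111001" → prefix "11" already present; 4 new (1, 0, 0, 1)
  "11000111" → prefix "1100" already present; 4 new (0, 1, 1, 1)
  "11001" → prefix "11001" already present; 0 new (none)
  "110010100" → prefix "110010" already present; 3 new (1, 0, 0)
  "11001111100" → prefix "11001" already present; 6 new (1, 1, 1, 1, 0, 0)
  "110010001" → prefix "1100100" already present; 2 new (0, 1)
  "100001000" → prefix "10" already present; 7 new (0, 0, 0, 1, 0, 0, 0)
  "11101000" → prefix "1110" already present; 4 new (1, 0, 0, 0)
  "1100100111" → prefix "1100100111" already present; 0 new (none)
  "110" → prefix "110" already present; 0 new (none)
  "11000011111" → prefix "11000" already present; 6 new (0, 1, 1, 1, 1, 1)
  "110011111000" → prefix "11001111100" already present; 1 new (0)
  "110011100" → prefix "1100111" already present; 2 new (0, 0)
  "1100011" → prefix "1100011" already present; 0 new (none)
  "10110" → prefix "10110" already present; 0 new (none)
  "11000" → prefix "11000" already present; 0 new (none)
  "11000011100" → prefix "110000111" already present; 2 new (0, 0)
Total nodes = 4 + 8 + 0 + 5 + 4 + 4 + 0 + 3 + 6 + 2 + 7 + 4 + 0 + 0 + 6 + 1 + 2 + 0 + 0 + 0 + 2 = 58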